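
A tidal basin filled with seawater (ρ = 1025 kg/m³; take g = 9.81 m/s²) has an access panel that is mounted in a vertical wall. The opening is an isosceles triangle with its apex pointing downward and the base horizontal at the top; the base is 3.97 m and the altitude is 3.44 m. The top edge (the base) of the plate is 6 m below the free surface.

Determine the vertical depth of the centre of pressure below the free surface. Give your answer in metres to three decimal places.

h_p = 7.239 m

γ = ρg = 1025 × 9.81 / 1000 = 10.05525 kN/m³.
With the apex down, the centroid sits h/3 = 3.44/3 = 1.14667 m below the base (the top edge), so the centroid depth is h_c = 6 + 1.14667 = 7.14667 m.
A = ½ × 3.97 × 3.44 = 6.8284 m².
Resultant F = γ·h_c·A = 10.05525 × 7.14667 × 6.8284 = 490.699 kN.
I_c = b·h³/36 = 3.97 × 3.44³/36 = 4.48914 m⁴.
Centre of pressure: y_p = y_c + I_c/(y_c·A) = 7.14667 + 4.48914/(7.14667 × 6.8284) = 7.14667 + 0.09199 = 7.23866 m along the plane.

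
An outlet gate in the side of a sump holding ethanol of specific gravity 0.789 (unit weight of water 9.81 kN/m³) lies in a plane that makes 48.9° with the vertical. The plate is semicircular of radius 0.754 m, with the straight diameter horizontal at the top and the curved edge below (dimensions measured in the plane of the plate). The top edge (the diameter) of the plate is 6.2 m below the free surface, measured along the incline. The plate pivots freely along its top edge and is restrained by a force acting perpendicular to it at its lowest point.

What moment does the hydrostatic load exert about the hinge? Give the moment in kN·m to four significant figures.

M ≈ 9.661 kN·m

γ = 0.789 × 9.81 = 7.74009 kN/m³.
The plate makes 48.9° with the vertical, i.e. θ = 90° − 48.9° = 41.1° to the horizontal. Measuring y along the incline from the free-surface line, vertical depth h = y·sinθ with sinθ = 0.657375.
The centroid of a semicircle lies 4r/(3π) = 0.320008 m from the diameter, here below the top edge, so y_c = 6.2 + 0.320008 = 6.52001 m and h_c = 6.52001 × 0.657375 = 4.28609 m.
A = πr²/2 = π × 0.754²/2 = 0.893023 m².
Resultant F = γ·h_c·A = 7.74009 × 4.28609 × 0.893023 = 29.6258 kN.
I_c = (π/8 − 8/(9π))·r⁴ = 0.109757 × 0.754⁴ = 0.0354746 m⁴.
Centre of pressure: y_p = y_c + I_c/(y_c·A) = 6.52001 + 0.0354746/(6.52001 × 0.893023) = 6.52001 + 0.00609266 = 6.5261 m along the plane.
The resultant acts 0.320008 + 0.00609266 = 0.326101 m (along the plate) below the hinge at the top edge, so the moment about the hinge is M = F × 0.326101 = 29.6258 × 0.326101 = 9.661 kN·m.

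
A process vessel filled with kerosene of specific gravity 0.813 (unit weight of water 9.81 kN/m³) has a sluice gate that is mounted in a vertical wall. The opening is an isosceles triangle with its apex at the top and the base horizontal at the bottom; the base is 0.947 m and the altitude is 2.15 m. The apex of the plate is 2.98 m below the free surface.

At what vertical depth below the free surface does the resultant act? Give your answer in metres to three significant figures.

h_p = 4.47 m

γ = 0.813 × 9.81 = 7.97553 kN/m³.
With the apex up, the centroid sits 2h/3 = 2 × 2.15/3 = 1.43333 m below the apex, so the centroid depth is h_c = 2.98 + 1.43333 = 4.41333 m.
A = ½ × 0.947 × 2.15 = 1.01802 m².
Resultant F = γ·h_c·A = 7.97553 × 4.41333 × 1.01802 = 35.8329 kN.
I_c = b·h³/36 = 0.947 × 2.15³/36 = 0.261434 m⁴.
Centre of pressure: y_p = y_c + I_c/(y_c·A) = 4.41333 + 0.261434/(4.41333 × 1.01802) = 4.41333 + 0.0581888 = 4.47152 m along the plane.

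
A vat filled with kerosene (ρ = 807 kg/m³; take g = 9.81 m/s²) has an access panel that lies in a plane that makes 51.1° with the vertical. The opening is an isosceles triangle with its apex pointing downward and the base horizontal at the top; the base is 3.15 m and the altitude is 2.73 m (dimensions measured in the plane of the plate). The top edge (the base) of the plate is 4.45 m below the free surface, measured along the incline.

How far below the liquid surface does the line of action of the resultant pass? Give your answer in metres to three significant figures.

h_p = 3.41 m

γ = ρg = 807 × 9.81 / 1000 = 7.91667 kN/m³.
The plate makes 51.1° with the vertical, i.e. θ = 90° − 51.1° = 38.9° to the horizontal. Measuring y along the incline from the free-surface line, vertical depth h = y·sinθ with sinθ = 0.627963.
With the apex down, the centroid sits h/3 = 2.73/3 = 0.91 m below the base (the top edge), so y_c = 4.45 + 0.91 = 5.36 m and h_c = 5.36 × 0.627963 = 3.36588 m.
A = ½ × 3.15 × 2.73 = 4.29975 m².
Resultant F = γ·h_c·A = 7.91667 × 3.36588 × 4.29975 = 114.574 kN.
I_c = b·h³/36 = 3.15 × 2.73³/36 = 1.78031 m⁴.
Centre of pressure: y_p = y_c + I_c/(y_c·A) = 5.36 + 1.78031/(5.36 × 4.29975) = 5.36 + 0.0772481 = 5.43725 m along the plane.
Vertically, h_p = y_p·sinθ = 5.43725 × 0.627963 = 3.41439 m.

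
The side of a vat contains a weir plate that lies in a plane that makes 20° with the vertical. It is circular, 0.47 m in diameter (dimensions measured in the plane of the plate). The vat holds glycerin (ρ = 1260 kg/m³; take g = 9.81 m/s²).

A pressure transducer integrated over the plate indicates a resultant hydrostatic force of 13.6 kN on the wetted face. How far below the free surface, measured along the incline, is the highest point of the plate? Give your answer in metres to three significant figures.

y_top ≈ 6.51 m

γ = ρg = 1260 × 9.81 / 1000 = 12.3606 kN/m³.
A = π(0.235)² = 0.173494 m².
From F = γ·h_c·A, the centroid depth is h_c = 13.6/(12.3606 × 0.173494) = 6.34183 m.
The plate makes 20° with the vertical, i.e. θ = 90° − 20° = 70° to the horizontal. Measuring y along the incline from the free-surface line, vertical depth h = y·sinθ with sinθ = 0.939693.
Along the incline, y_c = h_c/sinθ = 6.34183/0.939693 = 6.74883 m.
The centroid is at the centre, 0.235 m below the top of the plate, so the highest point sits at y_top = 6.74883 − 0.235 = 6.51383 m along the incline.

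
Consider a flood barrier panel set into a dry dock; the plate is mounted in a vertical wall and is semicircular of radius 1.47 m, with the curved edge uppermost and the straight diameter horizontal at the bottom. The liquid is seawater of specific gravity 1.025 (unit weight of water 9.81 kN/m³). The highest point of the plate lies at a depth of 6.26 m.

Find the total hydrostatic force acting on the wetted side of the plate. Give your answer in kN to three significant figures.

γ = 1.025 × 9.81 = 10.05525 kN/m³.
The centroid lies 4r/(3π) = 0.623887 m above the diameter, so r − 4r/(3π) = 1.47 − 0.623887 = 0.846113 m below the topmost point, so the centroid depth is h_c = 6.26 + 0.846113 = 7.10611 m.
A = πr²/2 = π × 1.47²/2 = 3.39433 m².
Resultant F = γ·h_c·A = 10.05525 × 7.10611 × 3.39433 = 242.537 kN.

F ≈ 243 kN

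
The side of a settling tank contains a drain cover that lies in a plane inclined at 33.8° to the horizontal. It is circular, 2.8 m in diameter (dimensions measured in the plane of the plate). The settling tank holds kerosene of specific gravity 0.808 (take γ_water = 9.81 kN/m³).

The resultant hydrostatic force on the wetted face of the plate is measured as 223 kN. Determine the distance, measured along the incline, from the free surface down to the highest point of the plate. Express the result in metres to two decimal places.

y_top ≈ 6.81 m

γ = 0.808 × 9.81 = 7.92648 kN/m³.
A = π(1.4)² = 6.15752 m².
From F = γ·h_c·A, the centroid depth is h_c = 223/(7.92648 × 6.15752) = 4.56897 m.
Let θ = 33.8° be the plate's angle to the horizontal; measure y along the incline from where the plane meets the free surface. Vertical depth h = y·sinθ with sinθ = 0.556296.
Along the incline, y_c = h_c/sinθ = 4.56897/0.556296 = 8.2132 m.
The centroid is at the centre, 1.4 m below the top of the plate, so the highest point sits at y_top = 8.2132 − 1.4 = 6.8132 m along the incline.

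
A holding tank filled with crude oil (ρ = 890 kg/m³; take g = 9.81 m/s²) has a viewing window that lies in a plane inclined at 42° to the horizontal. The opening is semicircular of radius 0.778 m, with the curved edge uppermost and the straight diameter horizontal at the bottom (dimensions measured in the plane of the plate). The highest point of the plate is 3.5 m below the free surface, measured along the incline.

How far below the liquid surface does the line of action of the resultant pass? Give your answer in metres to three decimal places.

h_p = 2.649 m

γ = ρg = 890 × 9.81 / 1000 = 8.7309 kN/m³.
Let θ = 42° be the plate's angle to the horizontal; measure y along the incline from where the plane meets the free surface. Vertical depth h = y·sinθ with sinθ = 0.669131.
The centroid lies 4r/(3π) = 0.330193 m above the diameter, so r − 4r/(3π) = 0.778 − 0.330193 = 0.447807 m below the topmost point, so y_c = 3.5 + 0.447807 = 3.94781 m and h_c = 3.94781 × 0.669131 = 2.6416 m.
A = πr²/2 = π × 0.778²/2 = 0.950778 m².
Resultant F = γ·h_c·A = 8.7309 × 2.6416 × 0.950778 = 21.9283 kN.
I_c = (π/8 − 8/(9π))·r⁴ = 0.109757 × 0.778⁴ = 0.0402115 m⁴.
Centre of pressure: y_p = y_c + I_c/(y_c·A) = 3.94781 + 0.0402115/(3.94781 × 0.950778) = 3.94781 + 0.0107131 = 3.95852 m along the plane.
Vertically, h_p = y_p·sinθ = 3.95852 × 0.669131 = 2.64877 m.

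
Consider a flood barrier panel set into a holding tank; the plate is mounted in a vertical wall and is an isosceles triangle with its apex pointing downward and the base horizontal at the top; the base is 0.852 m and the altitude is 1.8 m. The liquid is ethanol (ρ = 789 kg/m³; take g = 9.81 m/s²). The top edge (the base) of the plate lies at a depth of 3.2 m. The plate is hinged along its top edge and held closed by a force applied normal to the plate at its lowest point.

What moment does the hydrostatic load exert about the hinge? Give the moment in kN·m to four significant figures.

γ = ρg = 789 × 9.81 / 1000 = 7.74009 kN/m³.
With the apex down, the centroid sits h/3 = 1.8/3 = 0.6 m below the base (the top edge), so the centroid depth is h_c = 3.2 + 0.6 = 3.8 m.
A = ½ × 0.852 × 1.8 = 0.7668 m².
Resultant F = γ·h_c·A = 7.74009 × 3.8 × 0.7668 = 22.5534 kN.
I_c = b·h³/36 = 0.852 × 1.8³/36 = 0.138024 m⁴.
Centre of pressure: y_p = y_c + I_c/(y_c·A) = 3.8 + 0.138024/(3.8 × 0.7668) = 3.8 + 0.0473684 = 3.84737 m along the plane.
The resultant acts 0.6 + 0.0473684 = 0.647368 m (along the plate) below the hinge at the top edge, so the moment about the hinge is M = F × 0.647368 = 22.5534 × 0.647368 = 14.6003 kN·m.

M ≈ 14.60 kN·m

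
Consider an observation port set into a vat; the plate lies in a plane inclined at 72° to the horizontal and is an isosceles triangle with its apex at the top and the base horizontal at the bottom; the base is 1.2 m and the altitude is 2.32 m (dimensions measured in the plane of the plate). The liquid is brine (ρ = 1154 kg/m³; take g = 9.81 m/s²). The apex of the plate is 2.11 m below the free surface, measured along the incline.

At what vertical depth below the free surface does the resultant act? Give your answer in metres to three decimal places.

h_p = 3.555 m

γ = ρg = 1154 × 9.81 / 1000 = 11.32074 kN/m³.
Let θ = 72° be the plate's angle to the horizontal; measure y along the incline from where the plane meets the free surface. Vertical depth h = y·sinθ with sinθ = 0.951057.
With the apex up, the centroid sits 2h/3 = 2 × 2.32/3 = 1.54667 m below the apex, so y_c = 2.11 + 1.54667 = 3.65667 m and h_c = 3.65667 × 0.951057 = 3.4777 m.
A = ½ × 1.2 × 2.32 = 1.392 m².
Resultant F = γ·h_c·A = 11.32074 × 3.4777 × 1.392 = 54.8032 kN.
I_c = b·h³/36 = 1.2 × 2.32³/36 = 0.416239 m⁴.
Centre of pressure: y_p = y_c + I_c/(y_c·A) = 3.65667 + 0.416239/(3.65667 × 1.392) = 3.65667 + 0.0817745 = 3.73844 m along the plane.
Vertically, h_p = y_p·sinθ = 3.73844 × 0.951057 = 3.55547 m.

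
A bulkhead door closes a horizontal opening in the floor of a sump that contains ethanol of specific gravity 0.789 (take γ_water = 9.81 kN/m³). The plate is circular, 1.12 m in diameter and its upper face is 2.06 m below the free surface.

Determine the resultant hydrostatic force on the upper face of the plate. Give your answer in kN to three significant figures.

F ≈ 15.7 kN

γ = 0.789 × 9.81 = 7.74009 kN/m³.
The plate is horizontal, so pressure is uniform at p = γ·h = 7.74009 × 2.06 = 15.9446 kN/m².
A = π(0.56)² = 0.985203 m².
F = p·A = 15.9446 × 0.985203 = 15.7087 kN.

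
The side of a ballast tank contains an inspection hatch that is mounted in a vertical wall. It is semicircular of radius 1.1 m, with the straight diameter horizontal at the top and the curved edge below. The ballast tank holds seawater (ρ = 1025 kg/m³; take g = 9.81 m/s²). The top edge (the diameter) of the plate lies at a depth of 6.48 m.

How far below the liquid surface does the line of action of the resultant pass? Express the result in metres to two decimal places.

γ = ρg = 1025 × 9.81 / 1000 = 10.05525 kN/m³.
The centroid of a semicircle lies 4r/(3π) = 0.466854 m from the diameter, here below the top edge, so the centroid depth is h_c = 6.48 + 0.466854 = 6.94685 m.
A = πr²/2 = π × 1.1²/2 = 1.90066 m².
Resultant F = γ·h_c·A = 10.05525 × 6.94685 × 1.90066 = 132.765 kN.
I_c = (π/8 − 8/(9π))·r⁴ = 0.109757 × 1.1⁴ = 0.160695 m⁴.
Centre of pressure: y_p = y_c + I_c/(y_c·A) = 6.94685 + 0.160695/(6.94685 × 1.90066) = 6.94685 + 0.0121705 = 6.95902 m along the plane.

h_p = 6.96 m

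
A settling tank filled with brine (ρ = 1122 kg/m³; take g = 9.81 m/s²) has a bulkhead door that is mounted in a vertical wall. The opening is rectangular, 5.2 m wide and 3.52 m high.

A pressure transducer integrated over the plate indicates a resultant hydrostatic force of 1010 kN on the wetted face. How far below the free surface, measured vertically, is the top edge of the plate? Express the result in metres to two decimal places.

d_top ≈ 3.25 m

γ = ρg = 1122 × 9.81 / 1000 = 11.00682 kN/m³.
A = 5.2 × 3.52 = 18.304 m².
From F = γ·h_c·A, the centroid depth is h_c = 1010/(11.00682 × 18.304) = 5.01318 m.
The centroid lies 3.52/2 = 1.76 m below the top edge, so the top edge sits at h_top = 5.01318 − 1.76 = 3.25318 m below the surface.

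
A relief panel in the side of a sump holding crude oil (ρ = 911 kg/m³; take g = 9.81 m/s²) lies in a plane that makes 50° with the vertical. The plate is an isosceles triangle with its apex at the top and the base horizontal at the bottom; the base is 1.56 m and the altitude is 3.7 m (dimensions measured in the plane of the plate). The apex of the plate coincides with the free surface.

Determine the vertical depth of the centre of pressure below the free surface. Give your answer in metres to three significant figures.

h_p = 1.78 m

γ = ρg = 911 × 9.81 / 1000 = 8.93691 kN/m³.
The plate makes 50° with the vertical, i.e. θ = 90° − 50° = 40° to the horizontal. Measuring y along the incline from the free-surface line, vertical depth h = y·sinθ with sinθ = 0.642788.
With the apex up, the centroid sits 2h/3 = 2 × 3.7/3 = 2.46667 m below the apex, so y_c = 2.46667 m and h_c = 2.46667 × 0.642788 = 1.58555 m.
A = ½ × 1.56 × 3.7 = 2.886 m².
Resultant F = γ·h_c·A = 8.93691 × 1.58555 × 2.886 = 40.8944 kN.
I_c = b·h³/36 = 1.56 × 3.7³/36 = 2.19496 m⁴.
Centre of pressure: y_p = y_c + I_c/(y_c·A) = 2.46667 + 2.19496/(2.46667 × 2.886) = 2.46667 + 0.308332 = 2.775 m along the plane.
Vertically, h_p = y_p·sinθ = 2.775 × 0.642788 = 1.78374 m.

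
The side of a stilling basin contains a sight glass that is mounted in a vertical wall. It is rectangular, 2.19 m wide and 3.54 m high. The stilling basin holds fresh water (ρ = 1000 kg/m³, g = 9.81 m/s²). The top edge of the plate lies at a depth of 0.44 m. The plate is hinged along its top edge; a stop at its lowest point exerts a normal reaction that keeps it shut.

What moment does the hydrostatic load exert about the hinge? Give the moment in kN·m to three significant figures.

M ≈ 377 kN·m

γ = ρg = 1000 × 9.81 = 9810 N/m³ = 9.81 kN/m³.
The centroid lies 3.54/2 = 1.77 m below the top edge, so the centroid depth is h_c = 0.44 + 1.77 = 2.21 m.
A = 2.19 × 3.54 = 7.7526 m².
Resultant F = γ·h_c·A = 9.81 × 2.21 × 7.7526 = 168.077 kN.
I_c = b·h³/12 = 2.19 × 3.54³/12 = 8.09604 m⁴.
Centre of pressure: y_p = y_c + I_c/(y_c·A) = 2.21 + 8.09604/(2.21 × 7.7526) = 2.21 + 0.472534 = 2.68253 m along the plane.
The resultant acts 1.77 + 0.472534 = 2.24253 m (along the plate) below the hinge at the top edge, so the moment about the hinge is M = F × 2.24253 = 168.077 × 2.24253 = 376.918 kN·m.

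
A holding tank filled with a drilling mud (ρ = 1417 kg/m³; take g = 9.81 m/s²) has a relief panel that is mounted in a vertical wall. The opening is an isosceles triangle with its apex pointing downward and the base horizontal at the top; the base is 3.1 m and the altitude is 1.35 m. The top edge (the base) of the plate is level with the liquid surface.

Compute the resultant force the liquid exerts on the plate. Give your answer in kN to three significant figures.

F ≈ 13.1 kN

γ = ρg = 1417 × 9.81 / 1000 = 13.90077 kN/m³.
With the apex down, the centroid sits h/3 = 1.35/3 = 0.45 m below the base (the top edge), so the centroid depth is h_c = 0.45 m.
A = ½ × 3.1 × 1.35 = 2.0925 m².
Resultant F = γ·h_c·A = 13.90077 × 0.45 × 2.0925 = 13.0893 kN.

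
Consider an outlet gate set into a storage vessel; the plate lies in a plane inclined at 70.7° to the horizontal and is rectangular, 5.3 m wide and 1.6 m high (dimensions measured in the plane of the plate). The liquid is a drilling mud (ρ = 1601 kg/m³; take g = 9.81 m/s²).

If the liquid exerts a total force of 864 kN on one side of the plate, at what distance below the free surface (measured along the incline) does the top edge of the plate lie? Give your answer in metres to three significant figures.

y_top ≈ 6.07 m

γ = ρg = 1601 × 9.81 / 1000 = 15.70581 kN/m³.
A = 5.3 × 1.6 = 8.48 m².
From F = γ·h_c·A, the centroid depth is h_c = 864/(15.70581 × 8.48) = 6.4872 m.
Let θ = 70.7° be the plate's angle to the horizontal; measure y along the incline from where the plane meets the free surface. Vertical depth h = y·sinθ with sinθ = 0.943801.
Along the incline, y_c = h_c/sinθ = 6.4872/0.943801 = 6.87348 m.
The centroid lies 1.6/2 = 0.8 m below the top edge, so the top edge sits at y_top = 6.87348 − 0.8 = 6.07348 m along the incline.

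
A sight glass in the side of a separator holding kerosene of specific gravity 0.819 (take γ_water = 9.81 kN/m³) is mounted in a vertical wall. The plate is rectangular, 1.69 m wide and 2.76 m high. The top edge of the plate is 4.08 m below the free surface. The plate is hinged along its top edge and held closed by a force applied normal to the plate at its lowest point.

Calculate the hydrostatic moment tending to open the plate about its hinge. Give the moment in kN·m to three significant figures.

γ = 0.819 × 9.81 = 8.03439 kN/m³.
The centroid lies 2.76/2 = 1.38 m below the top edge, so the centroid depth is h_c = 4.08 + 1.38 = 5.46 m.
A = 1.69 × 2.76 = 4.6644 m².
Resultant F = γ·h_c·A = 8.03439 × 5.46 × 4.6644 = 204.617 kN.
I_c = b·h³/12 = 1.69 × 2.76³/12 = 2.96096 m⁴.
Centre of pressure: y_p = y_c + I_c/(y_c·A) = 5.46 + 2.96096/(5.46 × 4.6644) = 5.46 + 0.116264 = 5.57626 m along the plane.
The resultant acts 1.38 + 0.116264 = 1.49626 m (along the plate) below the hinge at the top edge, so the moment about the hinge is M = F × 1.49626 = 204.617 × 1.49626 = 306.16 kN·m.

M ≈ 306 kN·m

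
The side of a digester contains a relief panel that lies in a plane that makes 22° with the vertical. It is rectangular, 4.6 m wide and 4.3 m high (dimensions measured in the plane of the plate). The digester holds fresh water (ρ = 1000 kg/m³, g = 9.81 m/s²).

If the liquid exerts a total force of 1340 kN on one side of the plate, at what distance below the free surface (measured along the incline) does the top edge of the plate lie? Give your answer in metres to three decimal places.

y_top ≈ 5.298 m

γ = ρg = 1000 × 9.81 = 9810 N/m³ = 9.81 kN/m³.
A = 4.6 × 4.3 = 19.78 m².
From F = γ·h_c·A, the centroid depth is h_c = 1340/(9.81 × 19.78) = 6.90573 m.
The plate makes 22° with the vertical, i.e. θ = 90° − 22° = 68° to the horizontal. Measuring y along the incline from the free-surface line, vertical depth h = y·sinθ with sinθ = 0.927184.
Along the incline, y_c = h_c/sinθ = 6.90573/0.927184 = 7.44807 m.
The centroid lies 4.3/2 = 2.15 m below the top edge, so the top edge sits at y_top = 7.44807 − 2.15 = 5.29807 m along the incline.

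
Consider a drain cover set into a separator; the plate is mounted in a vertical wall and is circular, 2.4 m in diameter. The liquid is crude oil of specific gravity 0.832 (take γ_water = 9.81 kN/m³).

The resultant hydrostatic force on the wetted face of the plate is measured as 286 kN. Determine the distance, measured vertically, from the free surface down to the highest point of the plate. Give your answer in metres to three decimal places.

d_top ≈ 6.546 m

γ = 0.832 × 9.81 = 8.16192 kN/m³.
A = π(1.2)² = 4.52389 m².
From F = γ·h_c·A, the centroid depth is h_c = 286/(8.16192 × 4.52389) = 7.74572 m.
The centroid is at the centre, 1.2 m below the top of the plate, so the highest point sits at h_top = 7.74572 − 1.2 = 6.54572 m below the surface.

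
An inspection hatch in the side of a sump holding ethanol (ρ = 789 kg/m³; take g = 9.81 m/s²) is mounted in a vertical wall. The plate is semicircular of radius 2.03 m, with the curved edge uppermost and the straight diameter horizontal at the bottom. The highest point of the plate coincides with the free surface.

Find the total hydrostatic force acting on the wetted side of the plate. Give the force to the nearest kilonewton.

γ = ρg = 789 × 9.81 / 1000 = 7.74009 kN/m³.
The centroid lies 4r/(3π) = 0.861559 m above the diameter, so r − 4r/(3π) = 2.03 − 0.861559 = 1.16844 m below the topmost point, so the centroid depth is h_c = 1.16844 m.
A = πr²/2 = π × 2.03²/2 = 6.47309 m².
Resultant F = γ·h_c·A = 7.74009 × 1.16844 × 6.47309 = 58.5415 kN.

F ≈ 59 kN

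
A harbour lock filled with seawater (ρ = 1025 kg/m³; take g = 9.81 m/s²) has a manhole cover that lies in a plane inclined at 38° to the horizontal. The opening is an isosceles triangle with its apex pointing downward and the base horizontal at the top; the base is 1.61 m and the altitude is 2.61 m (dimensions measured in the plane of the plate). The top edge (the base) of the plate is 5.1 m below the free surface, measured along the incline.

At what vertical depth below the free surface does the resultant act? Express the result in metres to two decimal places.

γ = ρg = 1025 × 9.81 / 1000 = 10.05525 kN/m³.
Let θ = 38° be the plate's angle to the horizontal; measure y along the incline from where the plane meets the free surface. Vertical depth h = y·sinθ with sinθ = 0.615661.
With the apex down, the centroid sits h/3 = 2.61/3 = 0.87 m below the base (the top edge), so y_c = 5.1 + 0.87 = 5.97 m and h_c = 5.97 × 0.615661 = 3.6755 m.
A = ½ × 1.61 × 2.61 = 2.10105 m².
Resultant F = γ·h_c·A = 10.05525 × 3.6755 × 2.10105 = 77.6508 kN.
I_c = b·h³/36 = 1.61 × 2.61³/36 = 0.795142 m⁴.
Centre of pressure: y_p = y_c + I_c/(y_c·A) = 5.97 + 0.795142/(5.97 × 2.10105) = 5.97 + 0.0633919 = 6.03339 m along the plane.
Vertically, h_p = y_p·sinθ = 6.03339 × 0.615661 = 3.71452 m.

h_p = 3.71 m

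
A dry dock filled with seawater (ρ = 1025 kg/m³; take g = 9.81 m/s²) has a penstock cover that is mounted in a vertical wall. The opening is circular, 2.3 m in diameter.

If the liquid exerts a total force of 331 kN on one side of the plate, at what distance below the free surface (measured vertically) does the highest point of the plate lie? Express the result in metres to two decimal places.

d_top ≈ 6.77 m

γ = ρg = 1025 × 9.81 / 1000 = 10.05525 kN/m³.
A = π(1.15)² = 4.15476 m².
From F = γ·h_c·A, the centroid depth is h_c = 331/(10.05525 × 4.15476) = 7.92299 m.
The centroid is at the centre, 1.15 m below the top of the plate, so the highest point sits at h_top = 7.92299 − 1.15 = 6.77299 m below the surface.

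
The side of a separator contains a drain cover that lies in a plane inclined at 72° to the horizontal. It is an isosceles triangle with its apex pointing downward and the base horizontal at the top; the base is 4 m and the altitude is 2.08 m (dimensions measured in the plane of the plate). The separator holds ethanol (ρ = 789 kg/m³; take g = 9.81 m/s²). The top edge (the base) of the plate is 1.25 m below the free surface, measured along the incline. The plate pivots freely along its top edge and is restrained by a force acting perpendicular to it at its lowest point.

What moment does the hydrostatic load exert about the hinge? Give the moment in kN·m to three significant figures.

γ = ρg = 789 × 9.81 / 1000 = 7.74009 kN/m³.
Let θ = 72° be the plate's angle to the horizontal; measure y along the incline from where the plane meets the free surface. Vertical depth h = y·sinθ with sinθ = 0.951057.
With the apex down, the centroid sits h/3 = 2.08/3 = 0.693333 m below the base (the top edge), so y_c = 1.25 + 0.693333 = 1.94333 m and h_c = 1.94333 × 0.951057 = 1.84822 m.
A = ½ × 4 × 2.08 = 4.16 m².
Resultant F = γ·h_c·A = 7.74009 × 1.84822 × 4.16 = 59.5104 kN.
I_c = b·h³/36 = 4 × 2.08³/36 = 0.999879 m⁴.
Centre of pressure: y_p = y_c + I_c/(y_c·A) = 1.94333 + 0.999879/(1.94333 × 4.16) = 1.94333 + 0.123682 = 2.06701 m along the plane.
The resultant acts 0.693333 + 0.123682 = 0.817015 m (along the plate) below the hinge at the top edge, so the moment about the hinge is M = F × 0.817015 = 59.5104 × 0.817015 = 48.6209 kN·m.

M ≈ 48.6 kN·m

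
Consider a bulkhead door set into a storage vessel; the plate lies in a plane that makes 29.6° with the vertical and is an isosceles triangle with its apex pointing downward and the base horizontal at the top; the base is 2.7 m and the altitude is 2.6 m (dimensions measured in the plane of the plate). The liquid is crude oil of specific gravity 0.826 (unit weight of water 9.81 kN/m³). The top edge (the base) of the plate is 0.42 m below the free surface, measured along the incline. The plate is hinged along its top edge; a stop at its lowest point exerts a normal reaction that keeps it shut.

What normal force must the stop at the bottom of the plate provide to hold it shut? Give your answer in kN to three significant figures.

γ = 0.826 × 9.81 = 8.10306 kN/m³.
The plate makes 29.6° with the vertical, i.e. θ = 90° − 29.6° = 60.4° to the horizontal. Measuring y along the incline from the free-surface line, vertical depth h = y·sinθ with sinθ = 0.869495.
With the apex down, the centroid sits h/3 = 2.6/3 = 0.866667 m below the base (the top edge), so y_c = 0.42 + 0.866667 = 1.28667 m and h_c = 1.28667 × 0.869495 = 1.11875 m.
A = ½ × 2.7 × 2.6 = 3.51 m².
Resultant F = γ·h_c·A = 8.10306 × 1.11875 × 3.51 = 31.8192 kN.
I_c = b·h³/36 = 2.7 × 2.6³/36 = 1.3182 m⁴.
Centre of pressure: y_p = y_c + I_c/(y_c·A) = 1.28667 + 1.3182/(1.28667 × 3.51) = 1.28667 + 0.291882 = 1.57855 m along the plane.
The resultant acts 0.866667 + 0.291882 = 1.15855 m (along the plate) below the hinge at the top edge, so the moment about the hinge is M = F × 1.15855 = 31.8192 × 1.15855 = 36.8641 kN·m.
A normal force at the bottom, 2.6 m from the hinge, must supply this moment: P = 36.8641/2.6 = 14.1785 kN.

P ≈ 14.2 kN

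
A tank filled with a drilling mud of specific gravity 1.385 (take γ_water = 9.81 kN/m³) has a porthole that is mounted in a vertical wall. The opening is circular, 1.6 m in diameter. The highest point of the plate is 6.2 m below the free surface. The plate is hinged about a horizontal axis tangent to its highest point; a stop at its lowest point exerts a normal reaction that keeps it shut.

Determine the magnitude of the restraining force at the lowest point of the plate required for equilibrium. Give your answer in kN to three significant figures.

P ≈ 98.3 kN

γ = 1.385 × 9.81 = 13.58685 kN/m³.
The centroid is at the centre, 0.8 m below the top of the plate, so the centroid depth is h_c = 6.2 + 0.8 = 7 m.
A = π(0.8)² = 2.01062 m².
Resultant F = γ·h_c·A = 13.58685 × 7 × 2.01062 = 191.226 kN.
I_c = πr⁴/4 = π × 0.8⁴/4 = 0.321699 m⁴.
Centre of pressure: y_p = y_c + I_c/(y_c·A) = 7 + 0.321699/(7 × 2.01062) = 7 + 0.0228571 = 7.02286 m along the plane.
The resultant acts 0.8 + 0.0228571 = 0.822857 m (along the plate) below the hinge at the top edge, so the moment about the hinge is M = F × 0.822857 = 191.226 × 0.822857 = 157.352 kN·m.
A normal force at the bottom, 1.6 m from the hinge, must supply this moment: P = 157.352/1.6 = 98.345 kN.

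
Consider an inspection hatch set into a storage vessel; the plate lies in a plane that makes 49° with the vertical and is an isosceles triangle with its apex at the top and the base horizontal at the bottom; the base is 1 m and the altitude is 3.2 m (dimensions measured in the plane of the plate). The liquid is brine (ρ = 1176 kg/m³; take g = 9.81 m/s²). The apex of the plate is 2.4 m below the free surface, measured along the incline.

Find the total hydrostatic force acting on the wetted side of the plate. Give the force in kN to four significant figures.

F ≈ 54.90 kN

γ = ρg = 1176 × 9.81 / 1000 = 11.53656 kN/m³.
The plate makes 49° with the vertical, i.e. θ = 90° − 49° = 41° to the horizontal. Measuring y along the incline from the free-surface line, vertical depth h = y·sinθ with sinθ = 0.656059.
With the apex up, the centroid sits 2h/3 = 2 × 3.2/3 = 2.13333 m below the apex, so y_c = 2.4 + 2.13333 = 4.53333 m and h_c = 4.53333 × 0.656059 = 2.97413 m.
A = ½ × 1 × 3.2 = 1.6 m².
Resultant F = γ·h_c·A = 11.53656 × 2.97413 × 1.6 = 54.898 kN.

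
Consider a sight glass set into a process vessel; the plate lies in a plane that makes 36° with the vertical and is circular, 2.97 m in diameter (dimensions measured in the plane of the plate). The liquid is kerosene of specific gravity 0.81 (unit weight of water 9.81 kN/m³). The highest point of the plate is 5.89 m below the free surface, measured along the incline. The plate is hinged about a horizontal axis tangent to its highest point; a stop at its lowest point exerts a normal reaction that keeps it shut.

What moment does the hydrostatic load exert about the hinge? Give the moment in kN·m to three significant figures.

M ≈ 512 kN·m

γ = 0.81 × 9.81 = 7.9461 kN/m³.
The plate makes 36° with the vertical, i.e. θ = 90° − 36° = 54° to the horizontal. Measuring y along the incline from the free-surface line, vertical depth h = y·sinθ with sinθ = 0.809017.
The centroid is at the centre, 1.485 m below the top of the plate, so y_c = 5.89 + 1.485 = 7.375 m and h_c = 7.375 × 0.809017 = 5.9665 m.
A = π(1.485)² = 6.92792 m².
Resultant F = γ·h_c·A = 7.9461 × 5.9665 × 6.92792 = 328.455 kN.
I_c = πr⁴/4 = π × 1.485⁴/4 = 3.8194 m⁴.
Centre of pressure: y_p = y_c + I_c/(y_c·A) = 7.375 + 3.8194/(7.375 × 6.92792) = 7.375 + 0.0747533 = 7.44975 m along the plane.
The resultant acts 1.485 + 0.0747533 = 1.55975 m (along the plate) below the hinge at the top edge, so the moment about the hinge is M = F × 1.55975 = 328.455 × 1.55975 = 512.308 kN·m.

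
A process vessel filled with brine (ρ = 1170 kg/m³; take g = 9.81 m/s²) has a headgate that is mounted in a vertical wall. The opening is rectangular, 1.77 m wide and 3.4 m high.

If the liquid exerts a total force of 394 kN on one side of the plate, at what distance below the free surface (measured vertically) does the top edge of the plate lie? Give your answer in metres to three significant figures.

γ = ρg = 1170 × 9.81 / 1000 = 11.4777 kN/m³.
A = 1.77 × 3.4 = 6.018 m².
From F = γ·h_c·A, the centroid depth is h_c = 394/(11.4777 × 6.018) = 5.70413 m.
The centroid lies 3.4/2 = 1.7 m below the top edge, so the top edge sits at h_top = 5.70413 − 1.7 = 4.00413 m below the surface.

d_top ≈ 4.00 m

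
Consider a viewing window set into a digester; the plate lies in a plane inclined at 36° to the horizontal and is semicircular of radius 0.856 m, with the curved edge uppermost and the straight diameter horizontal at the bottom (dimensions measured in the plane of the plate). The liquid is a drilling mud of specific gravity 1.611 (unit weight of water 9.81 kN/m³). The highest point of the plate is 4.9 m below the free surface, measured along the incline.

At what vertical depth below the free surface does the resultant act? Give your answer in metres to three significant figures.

h_p = 3.18 m

γ = 1.611 × 9.81 = 15.80391 kN/m³.
Let θ = 36° be the plate's angle to the horizontal; measure y along the incline from where the plane meets the free surface. Vertical depth h = y·sinθ with sinθ = 0.587785.
The centroid lies 4r/(3π) = 0.363298 m above the diameter, so r − 4r/(3π) = 0.856 − 0.363298 = 0.492702 m below the topmost point, so y_c = 4.9 + 0.492702 = 5.3927 m and h_c = 5.3927 × 0.587785 = 3.16975 m.
A = πr²/2 = π × 0.856²/2 = 1.15098 m².
Resultant F = γ·h_c·A = 15.80391 × 3.16975 × 1.15098 = 57.6577 kN.
I_c = (π/8 − 8/(9π))·r⁴ = 0.109757 × 0.856⁴ = 0.0589288 m⁴.
Centre of pressure: y_p = y_c + I_c/(y_c·A) = 5.3927 + 0.0589288/(5.3927 × 1.15098) = 5.3927 + 0.00949409 = 5.40219 m along the plane.
Vertically, h_p = y_p·sinθ = 5.40219 × 0.587785 = 3.17533 m.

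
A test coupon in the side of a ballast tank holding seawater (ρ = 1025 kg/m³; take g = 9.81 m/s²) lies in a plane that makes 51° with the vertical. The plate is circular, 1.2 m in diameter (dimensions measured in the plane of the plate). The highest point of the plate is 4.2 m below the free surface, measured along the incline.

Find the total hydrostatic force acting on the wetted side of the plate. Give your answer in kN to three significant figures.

F ≈ 34.4 kN

γ = ρg = 1025 × 9.81 / 1000 = 10.05525 kN/m³.
The plate makes 51° with the vertical, i.e. θ = 90° − 51° = 39° to the horizontal. Measuring y along the incline from the free-surface line, vertical depth h = y·sinθ with sinθ = 0.629320.
The centroid is at the centre, 0.6 m below the top of the plate, so y_c = 4.2 + 0.6 = 4.8 m and h_c = 4.8 × 0.629320 = 3.02074 m.
A = π(0.6)² = 1.13097 m².
Resultant F = γ·h_c·A = 10.05525 × 3.02074 × 1.13097 = 34.3524 kN.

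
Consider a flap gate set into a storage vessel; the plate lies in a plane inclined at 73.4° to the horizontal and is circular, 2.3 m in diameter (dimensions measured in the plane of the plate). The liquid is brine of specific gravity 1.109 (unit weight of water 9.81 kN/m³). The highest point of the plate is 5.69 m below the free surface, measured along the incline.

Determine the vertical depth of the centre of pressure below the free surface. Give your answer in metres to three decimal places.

h_p = 6.601 m

γ = 1.109 × 9.81 = 10.87929 kN/m³.
Let θ = 73.4° be the plate's angle to the horizontal; measure y along the incline from where the plane meets the free surface. Vertical depth h = y·sinθ with sinθ = 0.958323.
The centroid is at the centre, 1.15 m below the top of the plate, so y_c = 5.69 + 1.15 = 6.84 m and h_c = 6.84 × 0.958323 = 6.55493 m.
A = π(1.15)² = 4.15476 m².
Resultant F = γ·h_c·A = 10.87929 × 6.55493 × 4.15476 = 296.288 kN.
I_c = πr⁴/4 = π × 1.15⁴/4 = 1.37367 m⁴.
Centre of pressure: y_p = y_c + I_c/(y_c·A) = 6.84 + 1.37367/(6.84 × 4.15476) = 6.84 + 0.0483371 = 6.88834 m along the plane.
Vertically, h_p = y_p·sinθ = 6.88834 × 0.958323 = 6.60125 m.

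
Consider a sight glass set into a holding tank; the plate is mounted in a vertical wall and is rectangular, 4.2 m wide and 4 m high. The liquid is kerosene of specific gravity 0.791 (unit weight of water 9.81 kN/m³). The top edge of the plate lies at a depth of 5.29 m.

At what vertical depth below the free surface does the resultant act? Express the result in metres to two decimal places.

γ = 0.791 × 9.81 = 7.75971 kN/m³.
The centroid lies 4/2 = 2 m below the top edge, so the centroid depth is h_c = 5.29 + 2 = 7.29 m.
A = 4.2 × 4 = 16.8 m².
Resultant F = γ·h_c·A = 7.75971 × 7.29 × 16.8 = 950.347 kN.
I_c = b·h³/12 = 4.2 × 4³/12 = 22.4 m⁴.
Centre of pressure: y_p = y_c + I_c/(y_c·A) = 7.29 + 22.4/(7.29 × 16.8) = 7.29 + 0.182899 = 7.4729 m along the plane.

h_p = 7.47 m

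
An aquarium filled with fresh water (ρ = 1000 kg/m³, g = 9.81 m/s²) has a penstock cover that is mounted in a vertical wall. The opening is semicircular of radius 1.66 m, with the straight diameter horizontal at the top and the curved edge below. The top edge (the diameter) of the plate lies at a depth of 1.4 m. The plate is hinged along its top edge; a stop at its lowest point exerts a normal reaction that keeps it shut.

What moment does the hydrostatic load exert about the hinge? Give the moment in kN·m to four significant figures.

γ = ρg = 1000 × 9.81 = 9810 N/m³ = 9.81 kN/m³.
The centroid of a semicircle lies 4r/(3π) = 0.704526 m from the diameter, here below the top edge, so the centroid depth is h_c = 1.4 + 0.704526 = 2.10453 m.
A = πr²/2 = π × 1.66²/2 = 4.32849 m².
Resultant F = γ·h_c·A = 9.81 × 2.10453 × 4.32849 = 89.3636 kN.
I_c = (π/8 − 8/(9π))·r⁴ = 0.109757 × 1.66⁴ = 0.833421 m⁴.
Centre of pressure: y_p = y_c + I_c/(y_c·A) = 2.10453 + 0.833421/(2.10453 × 4.32849) = 2.10453 + 0.0914898 = 2.19602 m along the plane.
The resultant acts 0.704526 + 0.0914898 = 0.796016 m (along the plate) below the hinge at the top edge, so the moment about the hinge is M = F × 0.796016 = 89.3636 × 0.796016 = 71.1349 kN·m.

M ≈ 71.13 kN·m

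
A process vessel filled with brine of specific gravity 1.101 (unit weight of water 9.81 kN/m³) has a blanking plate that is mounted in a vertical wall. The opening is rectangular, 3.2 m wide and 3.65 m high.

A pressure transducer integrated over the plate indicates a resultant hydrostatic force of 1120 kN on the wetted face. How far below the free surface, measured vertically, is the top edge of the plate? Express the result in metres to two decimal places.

d_top ≈ 7.05 m

γ = 1.101 × 9.81 = 10.80081 kN/m³.
A = 3.2 × 3.65 = 11.68 m².
From F = γ·h_c·A, the centroid depth is h_c = 1120/(10.80081 × 11.68) = 8.87808 m.
The centroid lies 3.65/2 = 1.825 m below the top edge, so the top edge sits at h_top = 8.87808 − 1.825 = 7.05308 m below the surface.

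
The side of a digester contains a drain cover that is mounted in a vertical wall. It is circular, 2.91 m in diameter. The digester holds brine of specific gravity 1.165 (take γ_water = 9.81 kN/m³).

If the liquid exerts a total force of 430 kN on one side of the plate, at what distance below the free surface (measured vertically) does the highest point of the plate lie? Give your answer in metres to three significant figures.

γ = 1.165 × 9.81 = 11.42865 kN/m³.
A = π(1.455)² = 6.65083 m².
From F = γ·h_c·A, the centroid depth is h_c = 430/(11.42865 × 6.65083) = 5.65715 m.
The centroid is at the centre, 1.455 m below the top of the plate, so the highest point sits at h_top = 5.65715 − 1.455 = 4.20215 m below the surface.

d_top ≈ 4.20 m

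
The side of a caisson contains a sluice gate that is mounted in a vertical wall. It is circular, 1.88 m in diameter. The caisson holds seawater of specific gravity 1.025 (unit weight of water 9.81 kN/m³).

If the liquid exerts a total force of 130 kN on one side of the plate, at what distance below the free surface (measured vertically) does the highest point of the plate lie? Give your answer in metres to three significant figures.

d_top ≈ 3.72 m

γ = 1.025 × 9.81 = 10.05525 kN/m³.
A = π(0.94)² = 2.77591 m².
From F = γ·h_c·A, the centroid depth is h_c = 130/(10.05525 × 2.77591) = 4.65742 m.
The centroid is at the centre, 0.94 m below the top of the plate, so the highest point sits at h_top = 4.65742 − 0.94 = 3.71742 m below the surface.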